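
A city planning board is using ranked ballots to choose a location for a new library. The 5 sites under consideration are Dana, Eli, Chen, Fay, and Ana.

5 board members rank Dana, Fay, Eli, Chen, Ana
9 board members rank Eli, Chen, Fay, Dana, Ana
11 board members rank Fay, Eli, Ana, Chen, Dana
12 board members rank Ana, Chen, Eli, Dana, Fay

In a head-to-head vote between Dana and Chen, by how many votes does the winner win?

Ballots ranking Dana above Chen: 5.
Ballots ranking Chen above Dana: 9+11+12 = 32.
Chen wins 32–5, a margin of 27.

27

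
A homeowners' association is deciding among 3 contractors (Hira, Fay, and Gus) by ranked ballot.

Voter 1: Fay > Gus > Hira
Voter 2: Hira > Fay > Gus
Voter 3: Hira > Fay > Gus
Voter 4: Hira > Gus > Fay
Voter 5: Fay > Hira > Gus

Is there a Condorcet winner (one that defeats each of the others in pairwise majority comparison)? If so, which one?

Hira

Head-to-head results (5 voters total):
Hira vs Fay: Hira wins 3–2.
Hira vs Gus: Hira wins 4–1.
Fay vs Gus: Fay wins 4–1.
Hira beats each rival — Fay (3–2), Gus (4–1) — so Hira is the Condorcet winner.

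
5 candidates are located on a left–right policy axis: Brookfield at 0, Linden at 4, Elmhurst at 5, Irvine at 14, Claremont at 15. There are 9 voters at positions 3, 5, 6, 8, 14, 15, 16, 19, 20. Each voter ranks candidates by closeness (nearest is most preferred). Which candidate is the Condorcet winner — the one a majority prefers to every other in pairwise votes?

With single-peaked preferences on a line, the Condorcet winner is the candidate closest to the median voter.
The median voter (position 14) is closest to Irvine at 14.
Check: Irvine vs Claremont — voters closer to Irvine: 5 of 9.

Irvine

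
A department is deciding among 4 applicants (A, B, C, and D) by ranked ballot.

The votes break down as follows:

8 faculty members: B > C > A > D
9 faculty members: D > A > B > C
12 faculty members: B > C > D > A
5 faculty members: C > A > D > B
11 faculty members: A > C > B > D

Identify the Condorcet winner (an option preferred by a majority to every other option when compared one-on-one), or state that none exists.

None — there is no Condorcet winner

Head-to-head results (45 voters total):
A vs B: A wins 25–20.
A vs C: C wins 25–20.
A vs D: A wins 24–21.
B vs C: B wins 29–16.
B vs D: B wins 31–14.
C vs D: C wins 36–9.
No candidate beats all others: A beats B beats C beats A, a majority cycle.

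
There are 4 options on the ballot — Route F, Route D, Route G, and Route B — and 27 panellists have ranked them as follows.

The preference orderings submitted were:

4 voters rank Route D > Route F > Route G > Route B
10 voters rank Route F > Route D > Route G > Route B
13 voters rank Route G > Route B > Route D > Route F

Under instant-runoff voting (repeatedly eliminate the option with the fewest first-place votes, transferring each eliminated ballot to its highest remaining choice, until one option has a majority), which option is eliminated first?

Route B

Round 1: Route G 13, Route F 10, Route D 4, Route B 0. Route B has the fewest and is eliminated.
Round 2: Route G 13, Route F 10, Route D 4. Route D has the fewest and is eliminated.
Round 3: Route F 14, Route G 13. Route F has a majority.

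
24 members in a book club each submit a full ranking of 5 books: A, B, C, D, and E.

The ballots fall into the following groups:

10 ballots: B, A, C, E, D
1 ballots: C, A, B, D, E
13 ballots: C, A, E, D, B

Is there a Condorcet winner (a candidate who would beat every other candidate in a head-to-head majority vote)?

Yes

Head-to-head results (24 voters total):
A vs B: A wins 14–10.
A vs C: C wins 14–10.
A vs D: A wins 24–0.
A vs E: A wins 24–0.
B vs C: C wins 14–10.
B vs D: D wins 13–11.
B vs E: E wins 13–11.
C vs D: C wins 24–0.
C vs E: C wins 24–0.
D vs E: E wins 23–1.
C beats each rival — A (14–10), B (14–10), D (24–0), E (24–0) — so C is the Condorcet winner.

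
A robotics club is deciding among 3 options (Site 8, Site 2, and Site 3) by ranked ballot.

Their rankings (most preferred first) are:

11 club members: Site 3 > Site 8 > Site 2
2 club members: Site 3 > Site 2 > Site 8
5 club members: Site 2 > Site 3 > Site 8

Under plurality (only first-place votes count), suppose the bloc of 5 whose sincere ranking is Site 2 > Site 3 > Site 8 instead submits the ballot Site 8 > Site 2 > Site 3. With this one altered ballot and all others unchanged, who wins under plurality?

First-place totals with the altered ballot: Site 8 5, Site 2 0, Site 3 13.
The winner is unchanged: still Site 3.

Site 3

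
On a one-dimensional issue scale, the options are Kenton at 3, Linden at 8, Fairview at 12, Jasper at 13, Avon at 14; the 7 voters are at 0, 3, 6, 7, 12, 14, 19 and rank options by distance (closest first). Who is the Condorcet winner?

With single-peaked preferences on a line, the Condorcet winner is the candidate closest to the median voter.
The median voter (position 7) is closest to Linden at 8.
Check: Linden vs Jasper — voters closer to Linden: 4 of 7.

Linden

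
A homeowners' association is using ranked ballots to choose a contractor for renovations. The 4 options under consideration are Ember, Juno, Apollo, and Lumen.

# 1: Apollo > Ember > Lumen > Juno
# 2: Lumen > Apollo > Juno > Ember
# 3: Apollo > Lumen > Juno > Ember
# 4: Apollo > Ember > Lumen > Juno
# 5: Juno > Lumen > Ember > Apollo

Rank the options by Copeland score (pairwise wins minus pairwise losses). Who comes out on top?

Pairwise results:
  Ember vs Juno: Juno wins 3–2.
  Ember vs Apollo: Apollo wins 4–1.
  Ember vs Lumen: Lumen wins 3–2.
  Juno vs Apollo: Apollo wins 4–1.
  Juno vs Lumen: Lumen wins 4–1.
  Apollo vs Lumen: Apollo wins 3–2.
Copeland scores (wins − losses):
  Ember: 0 − 3 = -3
  Juno: 1 − 2 = -1
  Apollo: 3 − 0 = 3
  Lumen: 2 − 1 = 1
Apollo has the best Copeland score.

Apollo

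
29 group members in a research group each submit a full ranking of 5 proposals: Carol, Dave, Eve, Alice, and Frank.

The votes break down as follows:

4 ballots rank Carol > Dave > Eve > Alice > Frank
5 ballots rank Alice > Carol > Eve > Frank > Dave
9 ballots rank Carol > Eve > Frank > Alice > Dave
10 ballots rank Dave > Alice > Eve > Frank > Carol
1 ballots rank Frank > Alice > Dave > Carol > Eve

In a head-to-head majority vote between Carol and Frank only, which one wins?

Ballots ranking Carol above Frank: 4+5+9 = 18.
Ballots ranking Frank above Carol: 10+1 = 11.
Carol wins the head-to-head, 18–11.

Carol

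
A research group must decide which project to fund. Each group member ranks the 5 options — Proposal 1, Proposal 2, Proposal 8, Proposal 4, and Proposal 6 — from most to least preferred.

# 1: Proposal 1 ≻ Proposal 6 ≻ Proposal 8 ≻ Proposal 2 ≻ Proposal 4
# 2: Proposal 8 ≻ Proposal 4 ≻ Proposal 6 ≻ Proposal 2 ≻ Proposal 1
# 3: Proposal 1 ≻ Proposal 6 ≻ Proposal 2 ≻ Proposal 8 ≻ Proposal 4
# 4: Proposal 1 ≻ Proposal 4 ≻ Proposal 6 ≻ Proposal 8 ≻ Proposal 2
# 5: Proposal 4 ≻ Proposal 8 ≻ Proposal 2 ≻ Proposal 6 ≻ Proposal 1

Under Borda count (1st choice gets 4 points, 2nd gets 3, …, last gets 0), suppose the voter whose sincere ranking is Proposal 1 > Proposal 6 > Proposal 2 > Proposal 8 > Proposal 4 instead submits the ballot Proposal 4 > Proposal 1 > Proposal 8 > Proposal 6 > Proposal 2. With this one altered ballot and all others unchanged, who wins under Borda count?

Borda totals with the altered ballot: Proposal 1 11, Proposal 2 4, Proposal 8 12, Proposal 4 14, Proposal 6 9.
The switch changes the winner from Proposal 1 to Proposal 4.

Proposal 4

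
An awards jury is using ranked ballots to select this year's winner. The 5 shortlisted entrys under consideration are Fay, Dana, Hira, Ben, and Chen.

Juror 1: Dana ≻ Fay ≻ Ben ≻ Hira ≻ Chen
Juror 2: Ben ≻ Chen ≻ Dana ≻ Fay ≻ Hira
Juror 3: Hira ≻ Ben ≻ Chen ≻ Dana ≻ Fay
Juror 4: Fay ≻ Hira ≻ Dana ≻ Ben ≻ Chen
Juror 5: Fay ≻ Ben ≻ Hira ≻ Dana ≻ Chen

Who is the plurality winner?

First-place vote totals:
  Fay: 2
  Dana: 1
  Hira: 1
  Ben: 1
  Chen: 0
Fay has the most first-place votes.

Fay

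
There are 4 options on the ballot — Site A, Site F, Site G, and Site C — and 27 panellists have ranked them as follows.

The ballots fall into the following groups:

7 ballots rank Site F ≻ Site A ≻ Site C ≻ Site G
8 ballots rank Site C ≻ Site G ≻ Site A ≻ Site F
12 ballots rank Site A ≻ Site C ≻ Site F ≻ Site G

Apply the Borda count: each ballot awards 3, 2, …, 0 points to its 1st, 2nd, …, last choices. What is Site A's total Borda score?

58

Borda scores:
  Site A: 7·2 + 8·1 + 12·3 = 58
  Site F: 7·3 + 8·0 + 12·1 = 33
  Site G: 7·0 + 8·2 + 12·0 = 16
  Site C: 7·1 + 8·3 + 12·2 = 55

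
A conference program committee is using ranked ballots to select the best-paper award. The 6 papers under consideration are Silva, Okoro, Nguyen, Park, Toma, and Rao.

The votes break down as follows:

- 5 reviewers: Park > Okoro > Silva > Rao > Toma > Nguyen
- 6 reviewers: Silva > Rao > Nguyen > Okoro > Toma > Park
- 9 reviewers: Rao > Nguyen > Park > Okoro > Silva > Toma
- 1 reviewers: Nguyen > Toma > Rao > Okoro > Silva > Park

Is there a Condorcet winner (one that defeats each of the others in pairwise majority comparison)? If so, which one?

Head-to-head results (21 voters total):
Silva vs Okoro: Okoro wins 15–6.
Silva vs Nguyen: Silva wins 11–10.
Silva vs Park: Park wins 14–7.
Silva vs Toma: Silva wins 20–1.
Silva vs Rao: Silva wins 11–10.
Okoro vs Nguyen: Nguyen wins 16–5.
Okoro vs Park: Park wins 14–7.
Okoro vs Toma: Okoro wins 20–1.
Okoro vs Rao: Rao wins 16–5.
Nguyen vs Park: Nguyen wins 16–5.
Nguyen vs Toma: Nguyen wins 16–5.
Nguyen vs Rao: Rao wins 20–1.
Park vs Toma: Park wins 14–7.
Park vs Rao: Rao wins 16–5.
Toma vs Rao: Rao wins 20–1.
No candidate beats all others: Silva beats Nguyen beats Okoro beats Silva, a majority cycle.

There is no Condorcet winner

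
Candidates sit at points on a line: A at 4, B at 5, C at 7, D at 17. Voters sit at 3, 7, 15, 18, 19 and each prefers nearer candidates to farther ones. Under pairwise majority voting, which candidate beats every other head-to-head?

D

With single-peaked preferences on a line, the Condorcet winner is the candidate closest to the median voter.
The median voter (position 15) is closest to D at 17.
Check: D vs B — voters closer to D: 3 of 5.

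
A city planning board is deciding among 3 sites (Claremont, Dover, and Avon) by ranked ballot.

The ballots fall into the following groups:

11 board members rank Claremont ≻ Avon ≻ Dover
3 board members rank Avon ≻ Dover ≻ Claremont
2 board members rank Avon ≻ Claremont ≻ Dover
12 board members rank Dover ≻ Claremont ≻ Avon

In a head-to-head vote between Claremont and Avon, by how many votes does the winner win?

18

Ballots ranking Claremont above Avon: 11+12 = 23.
Ballots ranking Avon above Claremont: 3+2 = 5.
Claremont wins 23–5, a margin of 18.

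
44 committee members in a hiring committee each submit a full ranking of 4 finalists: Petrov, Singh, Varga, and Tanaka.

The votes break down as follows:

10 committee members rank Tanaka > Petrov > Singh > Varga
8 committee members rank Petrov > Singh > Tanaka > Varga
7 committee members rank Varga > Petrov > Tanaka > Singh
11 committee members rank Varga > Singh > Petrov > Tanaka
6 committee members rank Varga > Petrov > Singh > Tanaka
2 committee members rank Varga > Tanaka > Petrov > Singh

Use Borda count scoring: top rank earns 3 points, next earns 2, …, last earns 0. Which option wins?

Borda scores:
  Petrov: 10·2 + 8·3 + 7·2 + 11·1 + 6·2 + 2·1 = 83
  Singh: 10·1 + 8·2 + 7·0 + 11·2 + 6·1 + 2·0 = 54
  Varga: 10·0 + 8·0 + 7·3 + 11·3 + 6·3 + 2·3 = 78
  Tanaka: 10·3 + 8·1 + 7·1 + 11·0 + 6·0 + 2·2 = 49
Petrov has the highest total.

Petrov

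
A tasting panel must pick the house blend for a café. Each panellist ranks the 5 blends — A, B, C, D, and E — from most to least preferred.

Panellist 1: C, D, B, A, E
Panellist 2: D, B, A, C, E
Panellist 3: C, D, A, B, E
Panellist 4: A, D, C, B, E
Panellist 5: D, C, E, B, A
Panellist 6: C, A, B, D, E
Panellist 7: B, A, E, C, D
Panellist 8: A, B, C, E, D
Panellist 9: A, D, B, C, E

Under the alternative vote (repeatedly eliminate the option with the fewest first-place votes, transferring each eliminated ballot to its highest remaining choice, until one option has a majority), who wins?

Round 1: A 3, C 3, D 2, B 1, E 0. E has the fewest and is eliminated.
Round 2: A 3, C 3, D 2, B 1. B has the fewest and is eliminated.
Round 3: A 4, C 3, D 2. D has the fewest and is eliminated.
Round 4: A 5, C 4. A has a majority.

A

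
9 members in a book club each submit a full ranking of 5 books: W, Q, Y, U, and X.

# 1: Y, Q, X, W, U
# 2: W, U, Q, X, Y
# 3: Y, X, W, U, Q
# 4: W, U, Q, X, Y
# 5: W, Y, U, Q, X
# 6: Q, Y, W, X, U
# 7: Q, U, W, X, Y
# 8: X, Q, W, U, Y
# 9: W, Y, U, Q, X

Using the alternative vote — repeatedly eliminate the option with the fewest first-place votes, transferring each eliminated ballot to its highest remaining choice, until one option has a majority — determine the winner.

Round 1: W 4, Q 2, Y 2, X 1, U 0. U has the fewest and is eliminated.
Round 2: W 4, Q 2, Y 2, X 1. X has the fewest and is eliminated.
Round 3: W 4, Q 3, Y 2. Y has the fewest and is eliminated.
Round 4: W 5, Q 4. W has a majority.

W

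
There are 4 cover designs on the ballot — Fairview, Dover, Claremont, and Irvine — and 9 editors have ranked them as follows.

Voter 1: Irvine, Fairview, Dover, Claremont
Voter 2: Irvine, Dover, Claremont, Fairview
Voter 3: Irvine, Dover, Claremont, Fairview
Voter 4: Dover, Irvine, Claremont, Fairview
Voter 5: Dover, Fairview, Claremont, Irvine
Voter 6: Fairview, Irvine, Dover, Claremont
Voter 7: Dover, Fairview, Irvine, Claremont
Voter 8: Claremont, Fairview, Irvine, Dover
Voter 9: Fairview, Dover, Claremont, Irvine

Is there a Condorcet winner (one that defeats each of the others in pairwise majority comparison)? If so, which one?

No Condorcet winner

Head-to-head results (9 voters total):
Fairview vs Dover: Dover wins 5–4.
Fairview vs Claremont: Fairview wins 5–4.
Fairview vs Irvine: Fairview wins 5–4.
Dover vs Claremont: Dover wins 8–1.
Dover vs Irvine: Irvine wins 5–4.
Claremont vs Irvine: Irvine wins 6–3.
No candidate beats all others: Fairview beats Irvine beats Dover beats Fairview, a majority cycle.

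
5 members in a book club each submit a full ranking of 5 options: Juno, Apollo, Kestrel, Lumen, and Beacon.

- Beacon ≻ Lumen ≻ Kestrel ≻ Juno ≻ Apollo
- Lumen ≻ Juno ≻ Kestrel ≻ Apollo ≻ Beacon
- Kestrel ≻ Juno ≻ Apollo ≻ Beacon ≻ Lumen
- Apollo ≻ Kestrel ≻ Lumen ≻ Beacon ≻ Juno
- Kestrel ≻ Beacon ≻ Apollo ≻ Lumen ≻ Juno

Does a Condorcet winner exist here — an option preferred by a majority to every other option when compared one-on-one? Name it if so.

Head-to-head results (5 voters total):
Juno vs Apollo: Juno wins 3–2.
Juno vs Kestrel: Kestrel wins 4–1.
Juno vs Lumen: Lumen wins 4–1.
Juno vs Beacon: Beacon wins 3–2.
Apollo vs Kestrel: Kestrel wins 4–1.
Apollo vs Lumen: Apollo wins 3–2.
Apollo vs Beacon: Apollo wins 3–2.
Kestrel vs Lumen: Kestrel wins 3–2.
Kestrel vs Beacon: Kestrel wins 4–1.
Lumen vs Beacon: Beacon wins 3–2.
Kestrel beats each rival — Juno (4–1), Apollo (4–1), Lumen (3–2), Beacon (4–1) — so Kestrel is the Condorcet winner.

Kestrel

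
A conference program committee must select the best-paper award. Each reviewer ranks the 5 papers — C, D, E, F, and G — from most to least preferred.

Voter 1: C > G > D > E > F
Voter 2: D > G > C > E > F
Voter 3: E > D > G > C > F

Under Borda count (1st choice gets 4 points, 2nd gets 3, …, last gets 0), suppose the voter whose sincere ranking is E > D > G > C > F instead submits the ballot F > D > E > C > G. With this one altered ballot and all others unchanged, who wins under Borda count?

D

Borda totals with the altered ballot: C 7, D 9, E 4, F 4, G 6.
The winner is unchanged: still D.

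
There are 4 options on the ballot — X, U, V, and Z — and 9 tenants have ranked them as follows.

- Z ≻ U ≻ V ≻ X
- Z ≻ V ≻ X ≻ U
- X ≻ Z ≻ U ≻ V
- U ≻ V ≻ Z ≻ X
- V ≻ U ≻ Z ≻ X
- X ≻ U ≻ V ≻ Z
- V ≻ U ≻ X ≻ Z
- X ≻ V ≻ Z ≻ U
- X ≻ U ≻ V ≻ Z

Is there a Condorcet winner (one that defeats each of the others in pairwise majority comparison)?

No

Head-to-head results (9 voters total):
X vs U: X wins 5–4.
X vs V: V wins 5–4.
X vs Z: X wins 5–4.
U vs V: U wins 5–4.
U vs Z: U wins 5–4.
V vs Z: V wins 6–3.
No candidate beats all others: X beats U beats V beats X, a majority cycle.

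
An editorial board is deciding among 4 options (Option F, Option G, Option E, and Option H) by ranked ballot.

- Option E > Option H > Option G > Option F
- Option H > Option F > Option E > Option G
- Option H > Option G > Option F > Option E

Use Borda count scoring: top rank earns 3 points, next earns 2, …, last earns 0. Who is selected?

Option H

Borda scores:
  Option F: 0 + 2 + 1 = 3
  Option G: 1 + 0 + 2 = 3
  Option E: 3 + 1 + 0 = 4
  Option H: 2 + 3 + 3 = 8
Option H has the highest total.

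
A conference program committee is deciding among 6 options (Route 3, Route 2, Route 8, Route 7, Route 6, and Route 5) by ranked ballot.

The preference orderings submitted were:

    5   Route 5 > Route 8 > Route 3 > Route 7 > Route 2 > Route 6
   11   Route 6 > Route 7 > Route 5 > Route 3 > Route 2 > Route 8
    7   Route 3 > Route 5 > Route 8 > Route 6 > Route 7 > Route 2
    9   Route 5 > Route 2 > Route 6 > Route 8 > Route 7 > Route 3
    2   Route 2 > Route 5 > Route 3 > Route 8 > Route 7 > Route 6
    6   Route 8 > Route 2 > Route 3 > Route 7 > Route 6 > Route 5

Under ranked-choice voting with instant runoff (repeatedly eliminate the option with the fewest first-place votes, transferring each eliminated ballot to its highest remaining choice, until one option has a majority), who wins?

Round 1: Route 5 14, Route 6 11, Route 3 7, Route 8 6, Route 2 2, Route 7 0. Route 7 has the fewest and is eliminated.
Round 2: Route 5 14, Route 6 11, Route 3 7, Route 8 6, Route 2 2. Route 2 has the fewest and is eliminated.
Round 3: Route 5 16, Route 6 11, Route 3 7, Route 8 6. Route 8 has the fewest and is eliminated.
Round 4: Route 5 16, Route 3 13, Route 6 11. Route 6 has the fewest and is eliminated.
Round 5: Route 5 27, Route 3 13. Route 5 has a majority.

Route 5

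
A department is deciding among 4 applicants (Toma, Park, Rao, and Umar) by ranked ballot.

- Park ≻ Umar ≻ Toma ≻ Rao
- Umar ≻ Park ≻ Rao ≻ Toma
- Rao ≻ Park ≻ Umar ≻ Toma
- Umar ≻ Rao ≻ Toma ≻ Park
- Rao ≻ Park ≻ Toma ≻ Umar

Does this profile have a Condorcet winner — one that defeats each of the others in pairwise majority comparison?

No

Head-to-head results (5 voters total):
Toma vs Park: Park wins 4–1.
Toma vs Rao: Rao wins 4–1.
Toma vs Umar: Umar wins 4–1.
Park vs Rao: Rao wins 3–2.
Park vs Umar: Park wins 3–2.
Rao vs Umar: Umar wins 3–2.
No candidate beats all others: Park beats Umar beats Rao beats Park, a majority cycle.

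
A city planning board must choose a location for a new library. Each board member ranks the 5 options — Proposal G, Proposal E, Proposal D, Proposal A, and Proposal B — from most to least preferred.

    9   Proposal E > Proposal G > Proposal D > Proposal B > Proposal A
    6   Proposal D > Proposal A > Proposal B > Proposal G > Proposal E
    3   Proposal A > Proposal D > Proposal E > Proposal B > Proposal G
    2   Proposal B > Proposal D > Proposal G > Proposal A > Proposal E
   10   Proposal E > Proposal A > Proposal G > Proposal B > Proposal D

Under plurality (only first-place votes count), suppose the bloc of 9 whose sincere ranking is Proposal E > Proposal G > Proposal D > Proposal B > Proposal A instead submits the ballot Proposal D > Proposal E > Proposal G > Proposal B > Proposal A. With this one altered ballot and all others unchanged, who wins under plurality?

First-place totals with the altered ballot: Proposal G 0, Proposal E 10, Proposal D 15, Proposal A 3, Proposal B 2.
The switch changes the winner from Proposal E to Proposal D.

Proposal D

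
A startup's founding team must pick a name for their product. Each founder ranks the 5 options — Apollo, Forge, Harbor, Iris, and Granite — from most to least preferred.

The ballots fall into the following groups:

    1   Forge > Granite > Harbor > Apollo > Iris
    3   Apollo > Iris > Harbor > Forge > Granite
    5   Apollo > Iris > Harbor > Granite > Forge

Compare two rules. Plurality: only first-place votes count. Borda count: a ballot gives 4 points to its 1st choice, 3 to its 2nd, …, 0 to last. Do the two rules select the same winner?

Yes

Plurality first-place counts: Apollo 8, Forge 1, Harbor 0, Iris 0, Granite 0 → Apollo.
Borda totals: Apollo 33, Forge 7, Harbor 18, Iris 24, Granite 8 → Apollo.
The two rules agree on Apollo.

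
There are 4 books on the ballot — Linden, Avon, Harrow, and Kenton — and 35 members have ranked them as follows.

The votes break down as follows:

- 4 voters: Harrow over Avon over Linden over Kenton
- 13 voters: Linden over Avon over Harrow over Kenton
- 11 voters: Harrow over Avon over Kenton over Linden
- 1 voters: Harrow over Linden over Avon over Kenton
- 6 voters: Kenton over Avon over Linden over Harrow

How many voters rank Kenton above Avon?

6

Ballots ranking Kenton above Avon: 6.
Ballots ranking Avon above Kenton: 4+13+11+1 = 29.
So 6 of 35 voters prefer Kenton to Avon.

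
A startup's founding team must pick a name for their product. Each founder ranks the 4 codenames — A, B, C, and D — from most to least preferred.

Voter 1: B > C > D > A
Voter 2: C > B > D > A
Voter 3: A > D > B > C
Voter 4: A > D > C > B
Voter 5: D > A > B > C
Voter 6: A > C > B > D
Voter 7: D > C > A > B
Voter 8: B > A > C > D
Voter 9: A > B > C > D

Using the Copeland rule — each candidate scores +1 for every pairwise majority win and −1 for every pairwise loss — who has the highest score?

Pairwise results:
  A vs B: A wins 6–3.
  A vs C: A wins 6–3.
  A vs D: A wins 5–4.
  B vs C: B wins 5–4.
  B vs D: B wins 5–4.
  C vs D: C wins 5–4.
Copeland scores (wins − losses):
  A: 3 − 0 = 3
  B: 2 − 1 = 1
  C: 1 − 2 = -1
  D: 0 − 3 = -3
A has the best Copeland score.

A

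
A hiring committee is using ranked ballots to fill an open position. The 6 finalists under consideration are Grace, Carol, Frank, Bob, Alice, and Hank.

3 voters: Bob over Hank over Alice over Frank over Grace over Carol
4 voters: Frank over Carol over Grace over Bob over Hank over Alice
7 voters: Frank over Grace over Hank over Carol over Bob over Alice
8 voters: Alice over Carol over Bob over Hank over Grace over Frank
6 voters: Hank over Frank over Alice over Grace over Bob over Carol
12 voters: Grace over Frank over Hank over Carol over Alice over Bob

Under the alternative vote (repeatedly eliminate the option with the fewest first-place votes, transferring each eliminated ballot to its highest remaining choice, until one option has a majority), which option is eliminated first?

Carol

Round 1: Grace 12, Frank 11, Alice 8, Hank 6, Bob 3, Carol 0. Carol has the fewest and is eliminated.
Round 2: Grace 12, Frank 11, Alice 8, Hank 6, Bob 3. Bob has the fewest and is eliminated.
Round 3: Grace 12, Frank 11, Hank 9, Alice 8. Alice has the fewest and is eliminated.
Round 4: Hank 17, Grace 12, Frank 11. Frank has the fewest and is eliminated.
Round 5: Grace 23, Hank 17. Grace has a majority.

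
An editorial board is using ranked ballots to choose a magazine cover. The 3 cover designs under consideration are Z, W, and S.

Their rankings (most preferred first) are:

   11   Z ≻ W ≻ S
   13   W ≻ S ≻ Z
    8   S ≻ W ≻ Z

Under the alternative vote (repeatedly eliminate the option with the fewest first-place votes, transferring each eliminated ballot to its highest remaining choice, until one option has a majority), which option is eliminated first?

Round 1: W 13, Z 11, S 8. S has the fewest and is eliminated.
Round 2: W 21, Z 11. W has a majority.

S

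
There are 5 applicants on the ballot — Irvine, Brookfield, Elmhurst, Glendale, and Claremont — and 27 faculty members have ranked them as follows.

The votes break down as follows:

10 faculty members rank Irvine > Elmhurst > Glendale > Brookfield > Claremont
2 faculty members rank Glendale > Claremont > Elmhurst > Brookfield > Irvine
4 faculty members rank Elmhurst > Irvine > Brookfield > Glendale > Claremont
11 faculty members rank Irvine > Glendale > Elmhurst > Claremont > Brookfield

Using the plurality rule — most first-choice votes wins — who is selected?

Irvine

First-place vote totals:
  Irvine: 21
  Brookfield: 0
  Elmhurst: 4
  Glendale: 2
  Claremont: 0
Irvine has the most first-place votes.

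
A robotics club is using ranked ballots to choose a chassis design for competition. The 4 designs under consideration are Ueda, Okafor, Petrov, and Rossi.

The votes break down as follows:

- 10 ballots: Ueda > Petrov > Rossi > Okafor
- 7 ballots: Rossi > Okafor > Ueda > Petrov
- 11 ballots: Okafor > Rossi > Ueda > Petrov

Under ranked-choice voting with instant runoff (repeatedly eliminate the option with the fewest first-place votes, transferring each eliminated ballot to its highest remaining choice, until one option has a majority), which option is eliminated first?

Petrov

Round 1: Okafor 11, Ueda 10, Rossi 7, Petrov 0. Petrov has the fewest and is eliminated.
Round 2: Okafor 11, Ueda 10, Rossi 7. Rossi has the fewest and is eliminated.
Round 3: Okafor 18, Ueda 10. Okafor has a majority.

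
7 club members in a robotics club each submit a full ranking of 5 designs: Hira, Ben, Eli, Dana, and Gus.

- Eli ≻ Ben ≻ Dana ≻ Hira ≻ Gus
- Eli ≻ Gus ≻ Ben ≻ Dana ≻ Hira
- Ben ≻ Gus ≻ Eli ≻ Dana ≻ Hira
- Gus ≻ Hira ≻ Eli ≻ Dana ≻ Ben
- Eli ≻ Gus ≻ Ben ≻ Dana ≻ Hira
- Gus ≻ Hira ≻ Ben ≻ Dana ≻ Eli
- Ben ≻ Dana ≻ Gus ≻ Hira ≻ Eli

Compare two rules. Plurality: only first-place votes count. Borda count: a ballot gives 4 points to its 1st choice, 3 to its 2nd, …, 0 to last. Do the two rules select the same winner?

Plurality first-place counts: Hira 0, Ben 2, Eli 3, Dana 0, Gus 2 → Eli.
Borda totals: Hira 8, Ben 17, Eli 16, Dana 10, Gus 19 → Gus.
The two rules disagree: plurality picks Eli, Borda picks Gus.

No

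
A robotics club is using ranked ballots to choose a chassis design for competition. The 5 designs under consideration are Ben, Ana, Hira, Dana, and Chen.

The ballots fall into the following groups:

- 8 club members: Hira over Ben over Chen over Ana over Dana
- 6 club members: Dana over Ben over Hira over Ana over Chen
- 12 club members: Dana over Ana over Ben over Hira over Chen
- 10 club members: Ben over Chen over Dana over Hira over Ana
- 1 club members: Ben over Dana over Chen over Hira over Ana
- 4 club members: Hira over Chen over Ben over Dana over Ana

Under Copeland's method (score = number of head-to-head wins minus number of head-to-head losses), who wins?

Ben

Pairwise results:
  Ben vs Ana: Ben wins 29–12.
  Ben vs Hira: Ben wins 29–12.
  Ben vs Dana: Ben wins 23–18.
  Ben vs Chen: Ben wins 37–4.
  Ana vs Hira: Hira wins 29–12.
  Ana vs Dana: Dana wins 33–8.
  Ana vs Chen: Chen wins 23–18.
  Hira vs Dana: Dana wins 29–12.
  Hira vs Chen: Hira wins 30–11.
  Dana vs Chen: Chen wins 22–19.
Copeland scores (wins − losses):
  Ben: 4 − 0 = 4
  Ana: 0 − 4 = -4
  Hira: 2 − 2 = 0
  Dana: 2 − 2 = 0
  Chen: 2 − 2 = 0
Ben has the best Copeland score.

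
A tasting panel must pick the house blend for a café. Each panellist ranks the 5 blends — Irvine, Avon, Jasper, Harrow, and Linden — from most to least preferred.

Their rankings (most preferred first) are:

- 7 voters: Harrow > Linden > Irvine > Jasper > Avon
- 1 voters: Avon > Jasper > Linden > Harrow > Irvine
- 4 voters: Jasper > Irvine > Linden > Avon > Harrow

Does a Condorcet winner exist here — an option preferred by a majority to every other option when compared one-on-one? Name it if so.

Harrow

Head-to-head results (12 voters total):
Irvine vs Avon: Irvine wins 11–1.
Irvine vs Jasper: Irvine wins 7–5.
Irvine vs Harrow: Harrow wins 8–4.
Irvine vs Linden: Linden wins 8–4.
Avon vs Jasper: Jasper wins 11–1.
Avon vs Harrow: Harrow wins 7–5.
Avon vs Linden: Linden wins 11–1.
Jasper vs Harrow: Harrow wins 7–5.
Jasper vs Linden: Linden wins 7–5.
Harrow vs Linden: Harrow wins 7–5.
Harrow beats each rival — Irvine (8–4), Avon (7–5), Jasper (7–5), Linden (7–5) — so Harrow is the Condorcet winner.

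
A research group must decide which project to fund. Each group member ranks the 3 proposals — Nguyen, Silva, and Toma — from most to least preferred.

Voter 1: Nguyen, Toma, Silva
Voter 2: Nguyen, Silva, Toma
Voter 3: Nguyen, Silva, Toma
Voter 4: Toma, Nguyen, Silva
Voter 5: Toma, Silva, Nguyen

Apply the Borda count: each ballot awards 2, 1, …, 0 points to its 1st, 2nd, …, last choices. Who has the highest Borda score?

Borda scores:
  Nguyen: 2 + 2 + 2 + 1 + 0 = 7
  Silva: 0 + 1 + 1 + 0 + 1 = 3
  Toma: 1 + 0 + 0 + 2 + 2 = 5
Nguyen has the highest total.

Nguyen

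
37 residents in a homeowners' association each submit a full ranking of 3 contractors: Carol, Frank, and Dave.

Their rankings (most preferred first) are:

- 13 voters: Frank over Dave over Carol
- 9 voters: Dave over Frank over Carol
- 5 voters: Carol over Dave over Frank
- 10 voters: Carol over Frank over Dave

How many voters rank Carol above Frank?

15

Ballots ranking Carol above Frank: 5+10 = 15.
Ballots ranking Frank above Carol: 13+9 = 22.
So 15 of 37 voters prefer Carol to Frank.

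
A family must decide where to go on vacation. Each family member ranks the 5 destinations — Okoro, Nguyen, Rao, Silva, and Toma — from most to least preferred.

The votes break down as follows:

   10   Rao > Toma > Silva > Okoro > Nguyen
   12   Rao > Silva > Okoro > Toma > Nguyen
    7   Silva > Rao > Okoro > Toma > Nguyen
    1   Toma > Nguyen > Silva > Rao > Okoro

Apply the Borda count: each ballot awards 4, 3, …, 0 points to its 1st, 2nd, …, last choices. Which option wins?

Borda scores:
  Okoro: 10·1 + 12·2 + 7·2 + 0 = 48
  Nguyen: 10·0 + 12·0 + 7·0 + 3 = 3
  Rao: 10·4 + 12·4 + 7·3 + 1 = 110
  Silva: 10·2 + 12·3 + 7·4 + 2 = 86
  Toma: 10·3 + 12·1 + 7·1 + 4 = 53
Rao has the highest total.

Rao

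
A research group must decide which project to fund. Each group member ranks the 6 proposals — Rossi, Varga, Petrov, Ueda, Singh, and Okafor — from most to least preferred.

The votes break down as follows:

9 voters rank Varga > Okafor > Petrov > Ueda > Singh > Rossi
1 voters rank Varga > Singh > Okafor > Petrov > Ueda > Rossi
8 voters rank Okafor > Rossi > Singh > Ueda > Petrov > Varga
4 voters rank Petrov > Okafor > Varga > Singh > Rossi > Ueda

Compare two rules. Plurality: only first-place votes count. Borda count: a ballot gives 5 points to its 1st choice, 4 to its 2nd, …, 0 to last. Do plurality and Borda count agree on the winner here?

No

Plurality first-place counts: Rossi 0, Varga 10, Petrov 4, Ueda 0, Singh 0, Okafor 8 → Varga.
Borda totals: Rossi 36, Varga 62, Petrov 57, Ueda 35, Singh 45, Okafor 95 → Okafor.
The two rules disagree: plurality picks Varga, Borda picks Okafor.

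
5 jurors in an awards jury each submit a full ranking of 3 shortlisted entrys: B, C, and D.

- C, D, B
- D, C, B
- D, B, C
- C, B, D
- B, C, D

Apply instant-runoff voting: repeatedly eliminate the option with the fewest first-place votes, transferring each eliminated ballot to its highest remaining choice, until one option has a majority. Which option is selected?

C

Round 1: C 2, D 2, B 1. B has the fewest and is eliminated.
Round 2: C 3, D 2. C has a majority.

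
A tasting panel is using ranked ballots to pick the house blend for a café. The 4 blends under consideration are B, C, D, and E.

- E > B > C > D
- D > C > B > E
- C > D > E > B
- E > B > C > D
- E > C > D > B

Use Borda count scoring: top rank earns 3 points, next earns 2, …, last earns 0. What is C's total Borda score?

9

Borda scores:
  B: 2 + 1 + 0 + 2 + 0 = 5
  C: 1 + 2 + 3 + 1 + 2 = 9
  D: 0 + 3 + 2 + 0 + 1 = 6
  E: 3 + 0 + 1 + 3 + 3 = 10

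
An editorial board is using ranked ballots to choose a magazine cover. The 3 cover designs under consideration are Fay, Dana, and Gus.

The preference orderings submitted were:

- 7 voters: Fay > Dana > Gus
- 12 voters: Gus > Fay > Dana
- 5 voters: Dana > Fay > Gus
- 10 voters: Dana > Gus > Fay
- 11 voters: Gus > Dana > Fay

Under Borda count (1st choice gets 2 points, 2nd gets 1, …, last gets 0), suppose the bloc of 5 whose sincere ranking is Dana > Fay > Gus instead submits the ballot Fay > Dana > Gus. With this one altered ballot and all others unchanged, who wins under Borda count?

Borda totals with the altered ballot: Fay 36, Dana 43, Gus 56.
The winner is unchanged: still Gus.

Gus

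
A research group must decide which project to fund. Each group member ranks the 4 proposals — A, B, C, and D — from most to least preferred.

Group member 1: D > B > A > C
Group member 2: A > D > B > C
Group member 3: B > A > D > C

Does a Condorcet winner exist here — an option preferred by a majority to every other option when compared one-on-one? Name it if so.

Head-to-head results (3 voters total):
A vs B: B wins 2–1.
A vs C: A wins 3–0.
A vs D: A wins 2–1.
B vs C: B wins 3–0.
B vs D: D wins 2–1.
C vs D: D wins 3–0.
No candidate beats all others: A beats D beats B beats A, a majority cycle.

None — there is no Condorcet winner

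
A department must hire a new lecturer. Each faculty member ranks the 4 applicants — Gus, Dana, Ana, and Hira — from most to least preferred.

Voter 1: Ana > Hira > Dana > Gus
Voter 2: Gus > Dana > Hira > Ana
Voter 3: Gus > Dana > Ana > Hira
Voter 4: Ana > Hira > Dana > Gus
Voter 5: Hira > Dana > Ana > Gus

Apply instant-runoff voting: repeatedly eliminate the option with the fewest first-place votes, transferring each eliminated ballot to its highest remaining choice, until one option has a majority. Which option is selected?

Round 1: Gus 2, Ana 2, Hira 1, Dana 0. Dana has the fewest and is eliminated.
Round 2: Gus 2, Ana 2, Hira 1. Hira has the fewest and is eliminated.
Round 3: Ana 3, Gus 2. Ana has a majority.

Ana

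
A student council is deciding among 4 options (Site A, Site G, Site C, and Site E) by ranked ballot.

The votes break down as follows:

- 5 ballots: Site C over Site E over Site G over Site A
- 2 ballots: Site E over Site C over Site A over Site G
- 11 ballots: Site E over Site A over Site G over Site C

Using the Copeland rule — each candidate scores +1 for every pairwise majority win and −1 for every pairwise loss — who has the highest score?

Site E

Pairwise results:
  Site A vs Site G: Site A wins 13–5.
  Site A vs Site C: Site A wins 11–7.
  Site A vs Site E: Site E wins 18–0.
  Site G vs Site C: Site G wins 11–7.
  Site G vs Site E: Site E wins 18–0.
  Site C vs Site E: Site E wins 13–5.
Copeland scores (wins − losses):
  Site A: 2 − 1 = 1
  Site G: 1 − 2 = -1
  Site C: 0 − 3 = -3
  Site E: 3 − 0 = 3
Site E has the best Copeland score.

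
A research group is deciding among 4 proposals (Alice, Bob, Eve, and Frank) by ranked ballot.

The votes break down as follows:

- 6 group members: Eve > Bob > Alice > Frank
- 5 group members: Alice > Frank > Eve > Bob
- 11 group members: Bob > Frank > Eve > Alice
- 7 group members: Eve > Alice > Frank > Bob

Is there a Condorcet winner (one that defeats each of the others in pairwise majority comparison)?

No

Head-to-head results (29 voters total):
Alice vs Bob: Bob wins 17–12.
Alice vs Eve: Eve wins 24–5.
Alice vs Frank: Alice wins 18–11.
Bob vs Eve: Eve wins 18–11.
Bob vs Frank: Bob wins 17–12.
Eve vs Frank: Frank wins 16–13.
No candidate beats all others: Alice beats Frank beats Eve beats Alice, a majority cycle.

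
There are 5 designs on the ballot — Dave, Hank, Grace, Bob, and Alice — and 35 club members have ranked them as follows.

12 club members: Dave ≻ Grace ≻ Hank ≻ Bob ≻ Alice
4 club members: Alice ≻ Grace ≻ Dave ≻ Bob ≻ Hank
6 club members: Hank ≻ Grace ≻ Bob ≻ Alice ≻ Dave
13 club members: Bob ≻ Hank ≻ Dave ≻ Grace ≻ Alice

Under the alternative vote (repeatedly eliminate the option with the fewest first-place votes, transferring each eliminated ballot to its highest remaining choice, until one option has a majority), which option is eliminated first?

Grace

Round 1: Bob 13, Dave 12, Hank 6, Alice 4, Grace 0. Grace has the fewest and is eliminated.
Round 2: Bob 13, Dave 12, Hank 6, Alice 4. Alice has the fewest and is eliminated.
Round 3: Dave 16, Bob 13, Hank 6. Hank has the fewest and is eliminated.
Round 4: Bob 19, Dave 16. Bob has a majority.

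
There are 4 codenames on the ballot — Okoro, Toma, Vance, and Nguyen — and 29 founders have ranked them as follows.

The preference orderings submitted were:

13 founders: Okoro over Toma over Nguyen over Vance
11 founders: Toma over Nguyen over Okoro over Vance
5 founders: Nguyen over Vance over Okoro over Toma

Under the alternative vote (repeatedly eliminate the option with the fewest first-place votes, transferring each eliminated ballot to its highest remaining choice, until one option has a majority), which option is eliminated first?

Round 1: Okoro 13, Toma 11, Nguyen 5, Vance 0. Vance has the fewest and is eliminated.
Round 2: Okoro 13, Toma 11, Nguyen 5. Nguyen has the fewest and is eliminated.
Round 3: Okoro 18, Toma 11. Okoro has a majority.

Vance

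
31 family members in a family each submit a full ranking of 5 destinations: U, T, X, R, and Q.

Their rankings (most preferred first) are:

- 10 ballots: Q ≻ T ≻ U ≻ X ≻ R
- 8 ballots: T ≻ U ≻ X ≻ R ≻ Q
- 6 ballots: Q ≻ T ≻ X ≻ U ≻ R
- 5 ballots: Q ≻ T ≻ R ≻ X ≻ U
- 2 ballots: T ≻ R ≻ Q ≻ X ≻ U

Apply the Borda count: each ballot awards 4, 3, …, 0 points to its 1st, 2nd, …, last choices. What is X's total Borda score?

Borda scores:
  U: 10·2 + 8·3 + 6·1 + 5·0 + 2·0 = 50
  T: 10·3 + 8·4 + 6·3 + 5·3 + 2·4 = 103
  X: 10·1 + 8·2 + 6·2 + 5·1 + 2·1 = 45
  R: 10·0 + 8·1 + 6·0 + 5·2 + 2·3 = 24
  Q: 10·4 + 8·0 + 6·4 + 5·4 + 2·2 = 88

45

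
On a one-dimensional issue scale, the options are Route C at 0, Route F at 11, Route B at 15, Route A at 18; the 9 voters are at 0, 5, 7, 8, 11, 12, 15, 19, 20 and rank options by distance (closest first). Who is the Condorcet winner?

With single-peaked preferences on a line, the Condorcet winner is the candidate closest to the median voter.
The median voter (position 11) is closest to Route F at 11.
Check: Route F vs Route C — voters closer to Route F: 7 of 9.

Route F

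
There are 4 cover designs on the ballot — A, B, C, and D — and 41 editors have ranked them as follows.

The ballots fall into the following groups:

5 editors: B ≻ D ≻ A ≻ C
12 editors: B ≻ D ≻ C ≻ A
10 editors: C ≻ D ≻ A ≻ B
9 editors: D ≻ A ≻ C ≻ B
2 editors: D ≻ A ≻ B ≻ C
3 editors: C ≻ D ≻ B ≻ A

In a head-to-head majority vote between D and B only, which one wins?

Ballots ranking D above B: 10+9+2+3 = 24.
Ballots ranking B above D: 5+12 = 17.
D wins the head-to-head, 24–17.

D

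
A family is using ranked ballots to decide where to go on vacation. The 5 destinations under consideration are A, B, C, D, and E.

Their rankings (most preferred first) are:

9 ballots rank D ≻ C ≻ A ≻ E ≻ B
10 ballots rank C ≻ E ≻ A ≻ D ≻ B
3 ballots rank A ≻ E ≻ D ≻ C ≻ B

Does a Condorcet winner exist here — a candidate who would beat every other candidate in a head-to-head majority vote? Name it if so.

There is no Condorcet winner

Head-to-head results (22 voters total):
A vs B: A wins 22–0.
A vs C: C wins 19–3.
A vs D: A wins 13–9.
A vs E: A wins 12–10.
B vs C: C wins 22–0.
B vs D: D wins 22–0.
B vs E: E wins 22–0.
C vs D: D wins 12–10.
C vs E: C wins 19–3.
D vs E: E wins 13–9.
No candidate beats all others: A beats D beats C beats A, a majority cycle.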